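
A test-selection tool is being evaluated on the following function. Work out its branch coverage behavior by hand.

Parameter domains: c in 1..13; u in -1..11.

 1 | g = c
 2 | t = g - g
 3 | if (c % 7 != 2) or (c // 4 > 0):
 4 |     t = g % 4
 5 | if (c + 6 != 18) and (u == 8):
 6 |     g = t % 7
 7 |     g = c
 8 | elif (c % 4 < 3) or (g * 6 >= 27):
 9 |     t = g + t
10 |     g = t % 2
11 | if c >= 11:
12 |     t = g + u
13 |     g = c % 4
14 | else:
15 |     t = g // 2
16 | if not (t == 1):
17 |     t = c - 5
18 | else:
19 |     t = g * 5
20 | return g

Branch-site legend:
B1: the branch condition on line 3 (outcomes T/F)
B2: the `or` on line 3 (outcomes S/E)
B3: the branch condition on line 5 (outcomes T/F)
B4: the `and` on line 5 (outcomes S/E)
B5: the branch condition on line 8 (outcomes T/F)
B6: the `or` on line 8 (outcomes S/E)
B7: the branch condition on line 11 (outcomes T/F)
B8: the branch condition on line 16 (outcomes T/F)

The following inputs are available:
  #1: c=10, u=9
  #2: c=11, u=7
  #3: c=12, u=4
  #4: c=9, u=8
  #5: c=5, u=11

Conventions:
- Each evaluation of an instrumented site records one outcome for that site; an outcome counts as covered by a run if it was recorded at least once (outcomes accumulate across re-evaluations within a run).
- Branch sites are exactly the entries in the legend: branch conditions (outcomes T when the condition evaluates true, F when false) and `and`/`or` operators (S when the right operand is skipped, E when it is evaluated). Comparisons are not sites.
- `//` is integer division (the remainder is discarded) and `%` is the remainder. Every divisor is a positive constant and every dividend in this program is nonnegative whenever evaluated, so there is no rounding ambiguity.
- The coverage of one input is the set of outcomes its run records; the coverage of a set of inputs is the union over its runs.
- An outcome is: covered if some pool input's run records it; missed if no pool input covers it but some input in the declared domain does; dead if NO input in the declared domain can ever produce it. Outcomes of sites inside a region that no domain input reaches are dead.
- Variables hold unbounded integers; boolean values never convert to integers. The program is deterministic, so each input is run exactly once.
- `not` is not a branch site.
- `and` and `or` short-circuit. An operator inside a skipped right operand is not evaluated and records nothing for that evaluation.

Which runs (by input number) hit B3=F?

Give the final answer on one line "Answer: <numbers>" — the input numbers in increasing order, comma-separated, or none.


input #1 (c=10, u=9): covers B3=F
input #2 (c=11, u=7): covers B3=F
input #3 (c=12, u=4): covers B3=F
input #4 (c=9, u=8): misses B3=F
input #5 (c=5, u=11): covers B3=F
Answer: 1, 2, 3, 5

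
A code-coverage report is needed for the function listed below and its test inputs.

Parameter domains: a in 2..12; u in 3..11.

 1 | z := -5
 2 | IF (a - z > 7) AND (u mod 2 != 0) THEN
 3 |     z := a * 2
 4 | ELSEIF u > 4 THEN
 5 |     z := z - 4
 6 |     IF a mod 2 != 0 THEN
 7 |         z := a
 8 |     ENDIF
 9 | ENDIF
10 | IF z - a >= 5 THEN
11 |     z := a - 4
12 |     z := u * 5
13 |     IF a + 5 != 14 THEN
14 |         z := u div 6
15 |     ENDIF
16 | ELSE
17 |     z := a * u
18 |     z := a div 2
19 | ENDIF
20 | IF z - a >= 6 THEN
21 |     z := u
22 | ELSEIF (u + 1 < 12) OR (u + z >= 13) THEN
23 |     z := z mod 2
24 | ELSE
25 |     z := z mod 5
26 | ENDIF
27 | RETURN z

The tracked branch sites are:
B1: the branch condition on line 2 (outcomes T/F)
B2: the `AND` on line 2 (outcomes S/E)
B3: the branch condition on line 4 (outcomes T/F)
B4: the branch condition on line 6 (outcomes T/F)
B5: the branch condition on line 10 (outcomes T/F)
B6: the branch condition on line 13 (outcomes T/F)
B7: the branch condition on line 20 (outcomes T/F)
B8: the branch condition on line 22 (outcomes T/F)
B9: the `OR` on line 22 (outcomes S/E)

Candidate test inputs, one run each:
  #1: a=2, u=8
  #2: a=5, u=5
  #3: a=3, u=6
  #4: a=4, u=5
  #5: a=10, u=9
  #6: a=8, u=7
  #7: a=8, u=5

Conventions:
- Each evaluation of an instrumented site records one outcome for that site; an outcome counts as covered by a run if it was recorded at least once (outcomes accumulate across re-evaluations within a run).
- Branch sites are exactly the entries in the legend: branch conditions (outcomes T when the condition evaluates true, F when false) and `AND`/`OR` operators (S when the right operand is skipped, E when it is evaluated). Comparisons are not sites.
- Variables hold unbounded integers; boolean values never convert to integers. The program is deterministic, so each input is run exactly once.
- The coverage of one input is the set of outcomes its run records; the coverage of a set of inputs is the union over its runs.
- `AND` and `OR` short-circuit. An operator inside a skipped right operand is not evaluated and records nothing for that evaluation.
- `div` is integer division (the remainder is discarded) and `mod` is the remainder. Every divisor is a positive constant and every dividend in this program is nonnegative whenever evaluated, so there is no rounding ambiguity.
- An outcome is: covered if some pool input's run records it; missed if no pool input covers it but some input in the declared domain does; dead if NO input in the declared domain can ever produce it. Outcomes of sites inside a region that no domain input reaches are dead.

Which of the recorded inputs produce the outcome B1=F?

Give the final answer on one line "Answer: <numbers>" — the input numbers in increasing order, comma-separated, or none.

input #1 (a=2, u=8): hits B1=F
input #2 (a=5, u=5): never hits B1=F
input #3 (a=3, u=6): hits B1=F
input #4 (a=4, u=5): never hits B1=F
input #5 (a=10, u=9): never hits B1=F
input #6 (a=8, u=7): never hits B1=F
input #7 (a=8, u=5): never hits B1=F

Answer: 1, 3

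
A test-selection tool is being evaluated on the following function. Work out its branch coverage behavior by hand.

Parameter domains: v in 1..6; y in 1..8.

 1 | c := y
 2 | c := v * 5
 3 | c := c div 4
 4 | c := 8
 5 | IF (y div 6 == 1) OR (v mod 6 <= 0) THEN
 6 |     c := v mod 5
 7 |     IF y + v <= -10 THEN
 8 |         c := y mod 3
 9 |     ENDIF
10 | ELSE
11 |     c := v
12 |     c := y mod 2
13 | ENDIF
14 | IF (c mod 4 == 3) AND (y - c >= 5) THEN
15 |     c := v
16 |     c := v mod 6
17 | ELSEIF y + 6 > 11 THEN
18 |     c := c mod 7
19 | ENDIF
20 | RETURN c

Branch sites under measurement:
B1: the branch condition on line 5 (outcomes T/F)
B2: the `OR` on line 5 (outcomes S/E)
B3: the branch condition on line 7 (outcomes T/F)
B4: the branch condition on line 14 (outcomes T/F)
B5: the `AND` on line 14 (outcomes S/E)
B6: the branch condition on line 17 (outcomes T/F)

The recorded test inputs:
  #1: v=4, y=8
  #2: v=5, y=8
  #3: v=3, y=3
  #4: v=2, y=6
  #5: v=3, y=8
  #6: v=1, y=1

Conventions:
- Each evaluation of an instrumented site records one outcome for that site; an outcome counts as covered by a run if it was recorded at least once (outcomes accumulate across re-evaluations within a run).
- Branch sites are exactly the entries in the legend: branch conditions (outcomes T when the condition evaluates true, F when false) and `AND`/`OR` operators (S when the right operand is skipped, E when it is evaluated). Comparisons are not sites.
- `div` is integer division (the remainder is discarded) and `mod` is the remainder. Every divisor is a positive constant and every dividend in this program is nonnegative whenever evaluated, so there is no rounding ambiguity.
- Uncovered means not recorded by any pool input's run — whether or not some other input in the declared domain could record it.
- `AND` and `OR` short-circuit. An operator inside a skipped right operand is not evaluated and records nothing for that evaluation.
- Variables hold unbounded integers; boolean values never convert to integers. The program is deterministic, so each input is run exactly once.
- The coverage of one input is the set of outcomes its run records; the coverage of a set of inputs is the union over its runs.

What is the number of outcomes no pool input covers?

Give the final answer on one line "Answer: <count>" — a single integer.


run #1 (v=4, y=8) runs B2->S, B1->T, B3->F, B5->S, B4->F, B6->T; records B1=T, B2=S, B3=F, B4=F, B5=S, B6=T
run #2 (v=5, y=8) runs B2->S, B1->T, B3->F, B5->S, B4->F, B6->T; records B1=T, B2=S, B3=F, B4=F, B5=S, B6=T
run #3 (v=3, y=3) runs B2->E, B1->F, B5->S, B4->F, B6->F; records B1=F, B2=E, B4=F, B5=S, B6=F
run #4 (v=2, y=6) runs B2->S, B1->T, B3->F, B5->S, B4->F, B6->T; records B1=T, B2=S, B3=F, B4=F, B5=S, B6=T
run #5 (v=3, y=8) runs B2->S, B1->T, B3->F, B5->E, B4->T; records B1=T, B2=S, B3=F, B4=T, B5=E
run #6 (v=1, y=1) runs B2->E, B1->F, B5->S, B4->F, B6->F; records B1=F, B2=E, B4=F, B5=S, B6=F
union over the pool: B1=T, B1=F, B2=S, B2=E, B3=F, B4=T, B4=F, B5=S, B5=E, B6=T, B6=F
uncovered (1 of 12): B3=T
Answer: 1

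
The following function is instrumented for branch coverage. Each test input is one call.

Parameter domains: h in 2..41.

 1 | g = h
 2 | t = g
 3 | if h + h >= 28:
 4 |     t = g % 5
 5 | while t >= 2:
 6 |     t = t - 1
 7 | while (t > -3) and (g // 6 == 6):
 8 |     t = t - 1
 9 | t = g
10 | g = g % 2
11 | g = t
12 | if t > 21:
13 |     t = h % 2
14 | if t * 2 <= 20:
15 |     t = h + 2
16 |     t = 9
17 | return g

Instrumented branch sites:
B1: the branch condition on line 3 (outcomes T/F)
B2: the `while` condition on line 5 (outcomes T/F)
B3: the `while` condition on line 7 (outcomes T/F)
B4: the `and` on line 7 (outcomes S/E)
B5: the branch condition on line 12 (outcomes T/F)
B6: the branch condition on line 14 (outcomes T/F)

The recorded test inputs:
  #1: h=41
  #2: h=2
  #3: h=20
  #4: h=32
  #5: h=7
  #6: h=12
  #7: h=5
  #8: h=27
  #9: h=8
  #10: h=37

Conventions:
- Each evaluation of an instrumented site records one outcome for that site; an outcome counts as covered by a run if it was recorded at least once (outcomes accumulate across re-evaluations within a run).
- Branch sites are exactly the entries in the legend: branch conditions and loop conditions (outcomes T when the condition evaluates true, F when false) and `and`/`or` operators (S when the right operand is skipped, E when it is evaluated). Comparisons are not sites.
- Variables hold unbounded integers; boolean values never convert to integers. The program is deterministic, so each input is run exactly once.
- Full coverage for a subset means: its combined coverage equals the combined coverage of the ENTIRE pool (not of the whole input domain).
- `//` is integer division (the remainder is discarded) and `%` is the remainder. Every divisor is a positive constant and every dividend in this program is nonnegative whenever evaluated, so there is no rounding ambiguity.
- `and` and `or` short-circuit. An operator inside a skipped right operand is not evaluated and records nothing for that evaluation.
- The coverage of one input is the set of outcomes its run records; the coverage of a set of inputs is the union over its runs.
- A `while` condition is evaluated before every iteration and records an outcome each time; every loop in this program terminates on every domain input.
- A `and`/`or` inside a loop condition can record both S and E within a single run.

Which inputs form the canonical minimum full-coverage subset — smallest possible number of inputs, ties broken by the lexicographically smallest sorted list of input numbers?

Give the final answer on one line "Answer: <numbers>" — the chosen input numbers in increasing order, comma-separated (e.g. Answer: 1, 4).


test 1 (h=41) fires B1->T, B2->F, B4->E, B3->T, B4->E, B3->T, B4->E, B3->T, B4->E, B3->T, B4->S, B3->F, B5->T, B6->T; hits B1=T, B2=F, B3=T, B3=F, B4=S, B4=E, B5=T, B6=T
test 2 (h=2) fires B1->F, B2->T, B2->F, B4->E, B3->F, B5->F, B6->T; hits B1=F, B2=T, B2=F, B3=F, B4=E, B5=F, B6=T
test 3 (h=20) fires B1->T, B2->F, B4->E, B3->F, B5->F, B6->F; hits B1=T, B2=F, B3=F, B4=E, B5=F, B6=F
test 4 (h=32) fires B1->T, B2->T, B2->F, B4->E, B3->F, B5->T, B6->T; hits B1=T, B2=T, B2=F, B3=F, B4=E, B5=T, B6=T
test 5 (h=7) fires B1->F, B2->T, B2->T, B2->T, B2->T, B2->T, B2->T, B2->F, B4->E, B3->F, B5->F, B6->T; hits B1=F, B2=T, B2=F, B3=F, B4=E, B5=F, B6=T
test 6 (h=12) fires B1->F, B2->T, B2->T, B2->T, B2->T, B2->T, B2->T, B2->T, B2->T, B2->T, B2->T, B2->T, B2->F, B4->E, ...; hits B1=F, B2=T, B2=F, B3=F, B4=E, B5=F, B6=F
test 7 (h=5) fires B1->F, B2->T, B2->T, B2->T, B2->T, B2->F, B4->E, B3->F, B5->F, B6->T; hits B1=F, B2=T, B2=F, B3=F, B4=E, B5=F, B6=T
test 8 (h=27) fires B1->T, B2->T, B2->F, B4->E, B3->F, B5->T, B6->T; hits B1=T, B2=T, B2=F, B3=F, B4=E, B5=T, B6=T
test 9 (h=8) fires B1->F, B2->T, B2->T, B2->T, B2->T, B2->T, B2->T, B2->T, B2->F, B4->E, B3->F, B5->F, B6->T; hits B1=F, B2=T, B2=F, B3=F, B4=E, B5=F, B6=T
test 10 (h=37) fires B1->T, B2->T, B2->F, B4->E, B3->T, B4->E, B3->T, B4->E, B3->T, B4->E, B3->T, B4->S, B3->F, B5->T, ...; hits B1=T, B2=T, B2=F, B3=T, B3=F, B4=S, B4=E, B5=T, B6=T
union over all inputs: B1=T, B1=F, B2=T, B2=F, B3=T, B3=F, B4=S, B4=E, B5=T, B5=F, B6=T, B6=F (12 outcomes)
checked all size-1 subsets: none covers 12 outcomes (max 9/12)
inputs {1, 6} (size 2) cover everything; no size-2 subset with a lexicographically smaller index list covers all 12
Answer: 1, 6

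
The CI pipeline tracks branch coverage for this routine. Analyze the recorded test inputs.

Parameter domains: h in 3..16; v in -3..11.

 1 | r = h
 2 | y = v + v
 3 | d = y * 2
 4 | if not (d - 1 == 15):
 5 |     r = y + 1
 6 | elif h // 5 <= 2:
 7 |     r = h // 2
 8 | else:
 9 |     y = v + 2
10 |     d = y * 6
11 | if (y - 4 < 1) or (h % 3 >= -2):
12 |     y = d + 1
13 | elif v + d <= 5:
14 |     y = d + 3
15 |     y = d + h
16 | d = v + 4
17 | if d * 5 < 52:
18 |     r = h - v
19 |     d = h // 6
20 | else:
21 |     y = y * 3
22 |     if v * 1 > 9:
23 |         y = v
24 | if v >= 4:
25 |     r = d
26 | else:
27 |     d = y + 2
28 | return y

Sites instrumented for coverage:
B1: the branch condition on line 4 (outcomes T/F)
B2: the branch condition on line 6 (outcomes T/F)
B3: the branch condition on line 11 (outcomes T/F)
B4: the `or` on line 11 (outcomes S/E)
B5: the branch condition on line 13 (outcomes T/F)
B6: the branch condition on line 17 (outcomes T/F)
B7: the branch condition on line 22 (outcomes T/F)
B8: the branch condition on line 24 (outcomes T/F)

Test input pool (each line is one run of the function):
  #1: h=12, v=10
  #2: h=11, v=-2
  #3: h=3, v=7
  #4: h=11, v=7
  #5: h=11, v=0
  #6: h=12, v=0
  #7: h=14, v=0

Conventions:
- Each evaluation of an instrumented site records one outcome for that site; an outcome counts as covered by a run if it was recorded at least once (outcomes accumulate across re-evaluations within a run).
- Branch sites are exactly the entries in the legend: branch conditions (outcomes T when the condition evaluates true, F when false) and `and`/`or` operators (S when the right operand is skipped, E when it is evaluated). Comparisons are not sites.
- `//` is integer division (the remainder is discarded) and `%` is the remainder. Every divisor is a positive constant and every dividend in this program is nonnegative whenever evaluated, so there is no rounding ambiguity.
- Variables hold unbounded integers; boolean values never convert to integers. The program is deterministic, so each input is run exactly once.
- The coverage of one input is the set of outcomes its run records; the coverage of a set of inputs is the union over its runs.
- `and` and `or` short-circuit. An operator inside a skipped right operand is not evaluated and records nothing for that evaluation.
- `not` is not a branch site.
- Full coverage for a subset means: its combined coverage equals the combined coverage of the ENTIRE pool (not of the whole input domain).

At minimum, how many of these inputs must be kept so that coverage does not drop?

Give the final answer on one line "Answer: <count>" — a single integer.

test 1 (h=12, v=10) hits B1=T, B3=T, B4=E, B6=F, B7=T, B8=T
test 2 (h=11, v=-2) hits B1=T, B3=T, B4=S, B6=T, B8=F
test 3 (h=3, v=7) hits B1=T, B3=T, B4=E, B6=F, B7=F, B8=T
test 4 (h=11, v=7) hits B1=T, B3=T, B4=E, B6=F, B7=F, B8=T
test 5 (h=11, v=0) hits B1=T, B3=T, B4=S, B6=T, B8=F
test 6 (h=12, v=0) hits B1=T, B3=T, B4=S, B6=T, B8=F
test 7 (h=14, v=0) hits B1=T, B3=T, B4=S, B6=T, B8=F
union over all inputs: B1=T, B3=T, B4=S, B4=E, B6=T, B6=F, B7=T, B7=F, B8=T, B8=F (10 outcomes)
size 1 is not enough: best union over all size-1 subsets is 6/10
size 2 is not enough: best union over all size-2 subsets is 9/10
inputs {1, 2, 3} (size 3) cover everything; no size-3 subset with a lexicographically smaller index list covers all 10

Answer: 3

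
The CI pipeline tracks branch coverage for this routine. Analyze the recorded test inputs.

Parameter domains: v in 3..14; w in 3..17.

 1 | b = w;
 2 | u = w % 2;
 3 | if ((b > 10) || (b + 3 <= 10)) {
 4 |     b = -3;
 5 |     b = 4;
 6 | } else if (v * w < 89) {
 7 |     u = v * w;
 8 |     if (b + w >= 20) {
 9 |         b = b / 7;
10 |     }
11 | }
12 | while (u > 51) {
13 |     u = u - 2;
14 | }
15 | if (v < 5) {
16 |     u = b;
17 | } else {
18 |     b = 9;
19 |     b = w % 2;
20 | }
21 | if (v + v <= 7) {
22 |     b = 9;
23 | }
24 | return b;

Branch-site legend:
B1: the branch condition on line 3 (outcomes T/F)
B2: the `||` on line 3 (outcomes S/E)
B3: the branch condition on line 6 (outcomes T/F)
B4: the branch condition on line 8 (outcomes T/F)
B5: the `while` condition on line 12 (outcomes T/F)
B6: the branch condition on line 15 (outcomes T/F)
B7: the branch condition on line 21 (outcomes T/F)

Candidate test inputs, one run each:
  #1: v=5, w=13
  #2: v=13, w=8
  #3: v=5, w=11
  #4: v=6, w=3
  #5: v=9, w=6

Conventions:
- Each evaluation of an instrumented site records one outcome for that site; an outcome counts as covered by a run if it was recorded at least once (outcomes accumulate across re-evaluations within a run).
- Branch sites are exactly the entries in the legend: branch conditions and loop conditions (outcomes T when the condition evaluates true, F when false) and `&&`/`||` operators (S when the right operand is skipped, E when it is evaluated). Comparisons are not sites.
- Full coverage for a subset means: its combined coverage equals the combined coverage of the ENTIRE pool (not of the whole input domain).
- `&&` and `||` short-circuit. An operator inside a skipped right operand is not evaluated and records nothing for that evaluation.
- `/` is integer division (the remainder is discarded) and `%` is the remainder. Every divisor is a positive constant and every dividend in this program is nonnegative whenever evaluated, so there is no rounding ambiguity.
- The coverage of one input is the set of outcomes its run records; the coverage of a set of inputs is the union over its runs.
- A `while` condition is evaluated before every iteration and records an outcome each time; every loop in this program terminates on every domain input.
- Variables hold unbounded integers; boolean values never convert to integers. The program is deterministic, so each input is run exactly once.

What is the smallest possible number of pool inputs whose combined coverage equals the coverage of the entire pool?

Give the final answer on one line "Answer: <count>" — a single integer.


#1 (v=5, w=13) -> covered: B1=T, B2=S, B5=F, B6=F, B7=F
#2 (v=13, w=8) -> covered: B1=F, B2=E, B3=F, B5=F, B6=F, B7=F
#3 (v=5, w=11) -> covered: B1=T, B2=S, B5=F, B6=F, B7=F
#4 (v=6, w=3) -> covered: B1=T, B2=E, B5=F, B6=F, B7=F
#5 (v=9, w=6) -> covered: B1=T, B2=E, B5=F, B6=F, B7=F
together the pool reaches 8 outcomes: B1=T, B1=F, B2=S, B2=E, B3=F, B5=F, B6=F, B7=F
checked all size-1 subsets: none covers 8 outcomes (max 6/8)
inputs {1, 2} (size 2) cover everything; no size-2 subset with a lexicographically smaller index list covers all 8
Answer: 2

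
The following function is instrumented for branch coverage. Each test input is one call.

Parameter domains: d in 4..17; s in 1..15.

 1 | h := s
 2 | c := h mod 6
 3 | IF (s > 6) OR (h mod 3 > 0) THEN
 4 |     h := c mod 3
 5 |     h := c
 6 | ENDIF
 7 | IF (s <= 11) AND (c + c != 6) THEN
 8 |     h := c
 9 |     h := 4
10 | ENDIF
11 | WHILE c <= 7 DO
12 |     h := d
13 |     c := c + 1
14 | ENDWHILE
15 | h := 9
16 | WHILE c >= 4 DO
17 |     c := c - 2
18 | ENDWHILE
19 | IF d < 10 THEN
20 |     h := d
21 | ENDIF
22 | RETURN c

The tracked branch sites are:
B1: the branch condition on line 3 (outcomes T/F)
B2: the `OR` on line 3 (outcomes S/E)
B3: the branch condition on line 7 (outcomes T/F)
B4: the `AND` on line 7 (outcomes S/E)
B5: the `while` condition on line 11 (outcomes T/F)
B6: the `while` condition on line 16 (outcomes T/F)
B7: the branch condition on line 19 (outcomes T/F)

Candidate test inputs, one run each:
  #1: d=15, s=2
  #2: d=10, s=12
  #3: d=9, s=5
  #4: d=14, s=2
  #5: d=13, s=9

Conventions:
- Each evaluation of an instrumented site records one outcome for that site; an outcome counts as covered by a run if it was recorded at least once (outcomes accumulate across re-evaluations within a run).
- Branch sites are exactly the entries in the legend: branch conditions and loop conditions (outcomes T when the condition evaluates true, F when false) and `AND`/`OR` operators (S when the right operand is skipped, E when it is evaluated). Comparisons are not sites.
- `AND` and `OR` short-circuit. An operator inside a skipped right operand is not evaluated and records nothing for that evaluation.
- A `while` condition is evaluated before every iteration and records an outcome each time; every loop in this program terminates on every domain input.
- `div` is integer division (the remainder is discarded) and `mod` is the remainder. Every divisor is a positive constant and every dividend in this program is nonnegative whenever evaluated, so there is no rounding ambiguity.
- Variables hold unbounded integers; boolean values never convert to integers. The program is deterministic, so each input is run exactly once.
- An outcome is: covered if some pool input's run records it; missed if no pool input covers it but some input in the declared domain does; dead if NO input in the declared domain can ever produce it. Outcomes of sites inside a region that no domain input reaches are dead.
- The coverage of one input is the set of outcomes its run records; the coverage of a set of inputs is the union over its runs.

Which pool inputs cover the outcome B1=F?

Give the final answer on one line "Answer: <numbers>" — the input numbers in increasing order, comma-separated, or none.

input #1 (d=15, s=2): misses B1=F
input #2 (d=10, s=12): misses B1=F
input #3 (d=9, s=5): misses B1=F
input #4 (d=14, s=2): misses B1=F
input #5 (d=13, s=9): misses B1=F

Answer: none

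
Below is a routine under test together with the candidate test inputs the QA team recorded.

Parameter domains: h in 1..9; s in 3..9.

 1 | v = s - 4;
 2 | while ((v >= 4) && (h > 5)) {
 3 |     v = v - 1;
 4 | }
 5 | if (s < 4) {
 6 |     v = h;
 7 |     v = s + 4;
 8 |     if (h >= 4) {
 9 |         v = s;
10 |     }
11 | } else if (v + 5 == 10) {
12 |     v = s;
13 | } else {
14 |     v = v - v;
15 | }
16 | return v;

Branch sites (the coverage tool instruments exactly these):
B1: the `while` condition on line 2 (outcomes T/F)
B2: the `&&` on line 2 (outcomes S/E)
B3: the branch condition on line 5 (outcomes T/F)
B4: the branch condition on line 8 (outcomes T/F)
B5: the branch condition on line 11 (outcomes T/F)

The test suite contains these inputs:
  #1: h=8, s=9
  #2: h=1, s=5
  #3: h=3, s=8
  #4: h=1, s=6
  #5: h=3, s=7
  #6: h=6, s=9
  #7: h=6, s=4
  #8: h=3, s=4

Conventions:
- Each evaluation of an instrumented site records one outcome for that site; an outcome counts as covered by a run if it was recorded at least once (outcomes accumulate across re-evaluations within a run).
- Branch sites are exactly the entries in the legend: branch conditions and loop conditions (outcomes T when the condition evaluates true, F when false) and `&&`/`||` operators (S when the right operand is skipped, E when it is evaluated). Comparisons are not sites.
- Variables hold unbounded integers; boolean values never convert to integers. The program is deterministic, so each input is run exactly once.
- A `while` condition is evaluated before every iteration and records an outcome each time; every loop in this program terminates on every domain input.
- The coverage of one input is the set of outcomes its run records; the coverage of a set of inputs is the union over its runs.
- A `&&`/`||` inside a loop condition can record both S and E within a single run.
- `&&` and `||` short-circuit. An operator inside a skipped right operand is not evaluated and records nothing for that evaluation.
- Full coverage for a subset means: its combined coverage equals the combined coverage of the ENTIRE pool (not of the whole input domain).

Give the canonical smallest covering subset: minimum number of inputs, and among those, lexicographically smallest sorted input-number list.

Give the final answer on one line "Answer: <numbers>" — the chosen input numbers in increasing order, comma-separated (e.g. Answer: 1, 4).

input #1 (h=8, s=9): events B2->E, B1->T, B2->E, B1->T, B2->S, B1->F, B3->F, B5->F; covers B1=T, B1=F, B2=S, B2=E, B3=F, B5=F
input #2 (h=1, s=5): events B2->S, B1->F, B3->F, B5->F; covers B1=F, B2=S, B3=F, B5=F
input #3 (h=3, s=8): events B2->E, B1->F, B3->F, B5->F; covers B1=F, B2=E, B3=F, B5=F
input #4 (h=1, s=6): events B2->S, B1->F, B3->F, B5->F; covers B1=F, B2=S, B3=F, B5=F
input #5 (h=3, s=7): events B2->S, B1->F, B3->F, B5->F; covers B1=F, B2=S, B3=F, B5=F
input #6 (h=6, s=9): events B2->E, B1->T, B2->E, B1->T, B2->S, B1->F, B3->F, B5->F; covers B1=T, B1=F, B2=S, B2=E, B3=F, B5=F
input #7 (h=6, s=4): events B2->S, B1->F, B3->F, B5->F; covers B1=F, B2=S, B3=F, B5=F
input #8 (h=3, s=4): events B2->S, B1->F, B3->F, B5->F; covers B1=F, B2=S, B3=F, B5=F
union over all inputs: B1=T, B1=F, B2=S, B2=E, B3=F, B5=F (6 outcomes)
size 1: inputs {1} cover all 6 outcomes, and no lexicographically smaller subset of this size does

Answer: 1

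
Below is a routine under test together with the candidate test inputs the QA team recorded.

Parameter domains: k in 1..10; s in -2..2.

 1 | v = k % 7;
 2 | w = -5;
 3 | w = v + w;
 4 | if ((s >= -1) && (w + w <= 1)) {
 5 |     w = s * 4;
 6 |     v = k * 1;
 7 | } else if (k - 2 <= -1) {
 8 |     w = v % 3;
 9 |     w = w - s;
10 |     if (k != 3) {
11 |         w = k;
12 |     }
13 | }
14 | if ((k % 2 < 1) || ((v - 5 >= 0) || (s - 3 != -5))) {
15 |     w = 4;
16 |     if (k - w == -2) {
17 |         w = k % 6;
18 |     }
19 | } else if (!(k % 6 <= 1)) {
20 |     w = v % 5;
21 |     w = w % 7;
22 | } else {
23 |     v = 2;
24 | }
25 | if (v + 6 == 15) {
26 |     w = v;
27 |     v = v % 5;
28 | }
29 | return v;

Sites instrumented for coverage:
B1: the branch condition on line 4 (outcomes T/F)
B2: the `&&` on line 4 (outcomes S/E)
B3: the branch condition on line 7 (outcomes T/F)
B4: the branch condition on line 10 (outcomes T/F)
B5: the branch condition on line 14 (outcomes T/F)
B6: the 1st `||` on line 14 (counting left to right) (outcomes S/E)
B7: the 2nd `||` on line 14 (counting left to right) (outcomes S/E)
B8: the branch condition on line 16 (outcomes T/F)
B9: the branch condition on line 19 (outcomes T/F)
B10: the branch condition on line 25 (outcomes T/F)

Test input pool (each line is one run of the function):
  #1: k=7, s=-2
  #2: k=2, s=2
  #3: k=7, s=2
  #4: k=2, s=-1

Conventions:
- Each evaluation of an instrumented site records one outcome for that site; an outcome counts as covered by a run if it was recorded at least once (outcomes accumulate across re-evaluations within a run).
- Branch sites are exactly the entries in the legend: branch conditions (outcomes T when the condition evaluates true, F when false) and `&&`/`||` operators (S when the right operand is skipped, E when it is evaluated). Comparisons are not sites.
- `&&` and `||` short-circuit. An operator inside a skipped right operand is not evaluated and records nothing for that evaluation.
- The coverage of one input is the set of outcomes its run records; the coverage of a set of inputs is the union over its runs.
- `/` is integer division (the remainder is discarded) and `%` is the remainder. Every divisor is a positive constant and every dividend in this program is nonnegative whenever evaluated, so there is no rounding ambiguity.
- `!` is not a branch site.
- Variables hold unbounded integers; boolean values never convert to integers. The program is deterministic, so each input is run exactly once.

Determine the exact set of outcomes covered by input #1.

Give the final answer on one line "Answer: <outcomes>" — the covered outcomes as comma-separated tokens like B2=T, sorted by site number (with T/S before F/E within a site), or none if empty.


Running input #1 (k=7, s=-2), event by event:
  B2->S, B1->F, B3->F, B6->E, B7->E, B5->F, B9->F, B10->F
collecting distinct outcomes: B1=F, B2=S, B3=F, B5=F, B6=E, B7=E, B9=F, B10=F
Answer: B1=F, B2=S, B3=F, B5=F, B6=E, B7=E, B9=F, B10=F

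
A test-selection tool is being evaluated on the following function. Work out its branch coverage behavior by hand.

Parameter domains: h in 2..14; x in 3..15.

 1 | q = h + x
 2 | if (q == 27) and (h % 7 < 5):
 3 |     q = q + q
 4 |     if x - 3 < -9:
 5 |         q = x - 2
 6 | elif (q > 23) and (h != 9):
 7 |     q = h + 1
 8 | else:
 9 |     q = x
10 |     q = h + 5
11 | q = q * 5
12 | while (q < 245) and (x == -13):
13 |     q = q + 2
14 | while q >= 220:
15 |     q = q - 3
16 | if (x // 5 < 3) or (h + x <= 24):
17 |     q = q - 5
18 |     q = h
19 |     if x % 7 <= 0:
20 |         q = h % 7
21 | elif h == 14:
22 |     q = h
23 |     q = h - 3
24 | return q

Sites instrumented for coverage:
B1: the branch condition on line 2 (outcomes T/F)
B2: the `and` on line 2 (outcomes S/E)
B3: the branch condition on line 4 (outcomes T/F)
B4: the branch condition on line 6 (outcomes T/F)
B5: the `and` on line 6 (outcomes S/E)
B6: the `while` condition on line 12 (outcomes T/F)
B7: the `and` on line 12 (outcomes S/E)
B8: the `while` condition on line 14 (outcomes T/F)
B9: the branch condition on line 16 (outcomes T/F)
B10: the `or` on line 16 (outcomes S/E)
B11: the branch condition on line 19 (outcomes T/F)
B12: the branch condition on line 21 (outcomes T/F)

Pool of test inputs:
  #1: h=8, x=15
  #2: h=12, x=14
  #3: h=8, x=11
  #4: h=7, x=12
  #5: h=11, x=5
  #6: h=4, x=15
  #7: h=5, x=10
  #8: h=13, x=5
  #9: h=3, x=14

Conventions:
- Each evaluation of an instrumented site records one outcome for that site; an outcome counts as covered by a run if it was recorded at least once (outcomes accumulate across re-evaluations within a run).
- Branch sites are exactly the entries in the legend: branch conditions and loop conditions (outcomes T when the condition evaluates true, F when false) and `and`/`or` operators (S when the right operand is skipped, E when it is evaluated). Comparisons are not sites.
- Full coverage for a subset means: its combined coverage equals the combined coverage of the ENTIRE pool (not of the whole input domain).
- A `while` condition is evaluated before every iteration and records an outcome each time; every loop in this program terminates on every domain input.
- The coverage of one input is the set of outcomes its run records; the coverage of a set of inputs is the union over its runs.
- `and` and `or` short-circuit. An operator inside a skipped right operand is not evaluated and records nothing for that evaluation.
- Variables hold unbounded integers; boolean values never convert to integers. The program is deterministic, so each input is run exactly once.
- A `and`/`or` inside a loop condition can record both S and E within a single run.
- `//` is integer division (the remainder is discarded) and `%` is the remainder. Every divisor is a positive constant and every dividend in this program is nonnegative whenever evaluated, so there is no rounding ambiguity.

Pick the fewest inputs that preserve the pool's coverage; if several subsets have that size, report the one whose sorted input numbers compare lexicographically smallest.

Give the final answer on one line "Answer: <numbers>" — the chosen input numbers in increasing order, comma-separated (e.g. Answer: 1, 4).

input #1 (h=8, x=15): events B2->S, B1->F, B5->S, B4->F, B7->E, B6->F, B8->F, B10->E, B9->T, B11->F; covers B1=F, B2=S, B4=F, B5=S, B6=F, B7=E, B8=F, B9=T, B10=E, B11=F
input #2 (h=12, x=14): events B2->S, B1->F, B5->E, B4->T, B7->E, B6->F, B8->F, B10->S, B9->T, B11->T; covers B1=F, B2=S, B4=T, B5=E, B6=F, B7=E, B8=F, B9=T, B10=S, B11=T
input #3 (h=8, x=11): events B2->S, B1->F, B5->S, B4->F, B7->E, B6->F, B8->F, B10->S, B9->T, B11->F; covers B1=F, B2=S, B4=F, B5=S, B6=F, B7=E, B8=F, B9=T, B10=S, B11=F
input #4 (h=7, x=12): events B2->S, B1->F, B5->S, B4->F, B7->E, B6->F, B8->F, B10->S, B9->T, B11->F; covers B1=F, B2=S, B4=F, B5=S, B6=F, B7=E, B8=F, B9=T, B10=S, B11=F
input #5 (h=11, x=5): events B2->S, B1->F, B5->S, B4->F, B7->E, B6->F, B8->F, B10->S, B9->T, B11->F; covers B1=F, B2=S, B4=F, B5=S, B6=F, B7=E, B8=F, B9=T, B10=S, B11=F
input #6 (h=4, x=15): events B2->S, B1->F, B5->S, B4->F, B7->E, B6->F, B8->F, B10->E, B9->T, B11->F; covers B1=F, B2=S, B4=F, B5=S, B6=F, B7=E, B8=F, B9=T, B10=E, B11=F
input #7 (h=5, x=10): events B2->S, B1->F, B5->S, B4->F, B7->E, B6->F, B8->F, B10->S, B9->T, B11->F; covers B1=F, B2=S, B4=F, B5=S, B6=F, B7=E, B8=F, B9=T, B10=S, B11=F
input #8 (h=13, x=5): events B2->S, B1->F, B5->S, B4->F, B7->E, B6->F, B8->F, B10->S, B9->T, B11->F; covers B1=F, B2=S, B4=F, B5=S, B6=F, B7=E, B8=F, B9=T, B10=S, B11=F
input #9 (h=3, x=14): events B2->S, B1->F, B5->S, B4->F, B7->E, B6->F, B8->F, B10->S, B9->T, B11->T; covers B1=F, B2=S, B4=F, B5=S, B6=F, B7=E, B8=F, B9=T, B10=S, B11=T
union over all inputs: B1=F, B2=S, B4=T, B4=F, B5=S, B5=E, B6=F, B7=E, B8=F, B9=T, B10=S, B10=E, B11=T, B11=F (14 outcomes)
size 1 is not enough: best union over all size-1 subsets is 10/14
the canonical winner is {1, 2}: size 2, full 14-outcome coverage, earliest index list among size-2 covers

Answer: 1, 2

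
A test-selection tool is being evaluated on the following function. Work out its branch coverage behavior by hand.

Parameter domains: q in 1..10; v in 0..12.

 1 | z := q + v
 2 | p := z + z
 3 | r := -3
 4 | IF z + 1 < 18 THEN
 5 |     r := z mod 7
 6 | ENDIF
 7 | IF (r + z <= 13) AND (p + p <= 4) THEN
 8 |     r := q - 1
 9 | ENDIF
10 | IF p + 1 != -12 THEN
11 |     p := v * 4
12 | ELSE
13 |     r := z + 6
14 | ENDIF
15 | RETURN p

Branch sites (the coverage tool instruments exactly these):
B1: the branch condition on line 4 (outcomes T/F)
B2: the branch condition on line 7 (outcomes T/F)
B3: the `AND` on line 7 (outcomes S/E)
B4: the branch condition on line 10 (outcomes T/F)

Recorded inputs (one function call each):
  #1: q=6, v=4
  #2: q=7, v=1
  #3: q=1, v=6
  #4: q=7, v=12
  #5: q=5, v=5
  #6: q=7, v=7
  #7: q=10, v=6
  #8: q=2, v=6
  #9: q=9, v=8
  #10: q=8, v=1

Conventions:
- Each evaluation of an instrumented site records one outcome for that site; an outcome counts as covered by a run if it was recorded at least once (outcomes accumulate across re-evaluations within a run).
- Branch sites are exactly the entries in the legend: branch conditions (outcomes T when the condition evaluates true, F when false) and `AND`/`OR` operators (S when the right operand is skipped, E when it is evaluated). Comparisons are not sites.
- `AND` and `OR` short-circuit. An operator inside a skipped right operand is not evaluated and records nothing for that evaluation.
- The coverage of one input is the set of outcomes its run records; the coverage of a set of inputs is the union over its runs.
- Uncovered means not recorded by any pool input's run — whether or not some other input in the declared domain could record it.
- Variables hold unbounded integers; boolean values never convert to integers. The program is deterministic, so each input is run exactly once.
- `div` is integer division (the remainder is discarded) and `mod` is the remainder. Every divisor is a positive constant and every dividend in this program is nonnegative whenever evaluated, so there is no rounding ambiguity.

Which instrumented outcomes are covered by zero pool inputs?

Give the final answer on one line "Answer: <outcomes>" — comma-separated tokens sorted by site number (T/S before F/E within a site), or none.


input #1 (q=6, v=4): events B1->T, B3->E, B2->F, B4->T; covers B1=T, B2=F, B3=E, B4=T
input #2 (q=7, v=1): events B1->T, B3->E, B2->F, B4->T; covers B1=T, B2=F, B3=E, B4=T
input #3 (q=1, v=6): events B1->T, B3->E, B2->F, B4->T; covers B1=T, B2=F, B3=E, B4=T
input #4 (q=7, v=12): events B1->F, B3->S, B2->F, B4->T; covers B1=F, B2=F, B3=S, B4=T
input #5 (q=5, v=5): events B1->T, B3->E, B2->F, B4->T; covers B1=T, B2=F, B3=E, B4=T
input #6 (q=7, v=7): events B1->T, B3->S, B2->F, B4->T; covers B1=T, B2=F, B3=S, B4=T
input #7 (q=10, v=6): events B1->T, B3->S, B2->F, B4->T; covers B1=T, B2=F, B3=S, B4=T
input #8 (q=2, v=6): events B1->T, B3->E, B2->F, B4->T; covers B1=T, B2=F, B3=E, B4=T
input #9 (q=9, v=8): events B1->F, B3->S, B2->F, B4->T; covers B1=F, B2=F, B3=S, B4=T
input #10 (q=8, v=1): events B1->T, B3->E, B2->F, B4->T; covers B1=T, B2=F, B3=E, B4=T
union over the pool: B1=T, B1=F, B2=F, B3=S, B3=E, B4=T
uncovered (2 of 8): B2=T, B4=F
Answer: B2=T, B4=F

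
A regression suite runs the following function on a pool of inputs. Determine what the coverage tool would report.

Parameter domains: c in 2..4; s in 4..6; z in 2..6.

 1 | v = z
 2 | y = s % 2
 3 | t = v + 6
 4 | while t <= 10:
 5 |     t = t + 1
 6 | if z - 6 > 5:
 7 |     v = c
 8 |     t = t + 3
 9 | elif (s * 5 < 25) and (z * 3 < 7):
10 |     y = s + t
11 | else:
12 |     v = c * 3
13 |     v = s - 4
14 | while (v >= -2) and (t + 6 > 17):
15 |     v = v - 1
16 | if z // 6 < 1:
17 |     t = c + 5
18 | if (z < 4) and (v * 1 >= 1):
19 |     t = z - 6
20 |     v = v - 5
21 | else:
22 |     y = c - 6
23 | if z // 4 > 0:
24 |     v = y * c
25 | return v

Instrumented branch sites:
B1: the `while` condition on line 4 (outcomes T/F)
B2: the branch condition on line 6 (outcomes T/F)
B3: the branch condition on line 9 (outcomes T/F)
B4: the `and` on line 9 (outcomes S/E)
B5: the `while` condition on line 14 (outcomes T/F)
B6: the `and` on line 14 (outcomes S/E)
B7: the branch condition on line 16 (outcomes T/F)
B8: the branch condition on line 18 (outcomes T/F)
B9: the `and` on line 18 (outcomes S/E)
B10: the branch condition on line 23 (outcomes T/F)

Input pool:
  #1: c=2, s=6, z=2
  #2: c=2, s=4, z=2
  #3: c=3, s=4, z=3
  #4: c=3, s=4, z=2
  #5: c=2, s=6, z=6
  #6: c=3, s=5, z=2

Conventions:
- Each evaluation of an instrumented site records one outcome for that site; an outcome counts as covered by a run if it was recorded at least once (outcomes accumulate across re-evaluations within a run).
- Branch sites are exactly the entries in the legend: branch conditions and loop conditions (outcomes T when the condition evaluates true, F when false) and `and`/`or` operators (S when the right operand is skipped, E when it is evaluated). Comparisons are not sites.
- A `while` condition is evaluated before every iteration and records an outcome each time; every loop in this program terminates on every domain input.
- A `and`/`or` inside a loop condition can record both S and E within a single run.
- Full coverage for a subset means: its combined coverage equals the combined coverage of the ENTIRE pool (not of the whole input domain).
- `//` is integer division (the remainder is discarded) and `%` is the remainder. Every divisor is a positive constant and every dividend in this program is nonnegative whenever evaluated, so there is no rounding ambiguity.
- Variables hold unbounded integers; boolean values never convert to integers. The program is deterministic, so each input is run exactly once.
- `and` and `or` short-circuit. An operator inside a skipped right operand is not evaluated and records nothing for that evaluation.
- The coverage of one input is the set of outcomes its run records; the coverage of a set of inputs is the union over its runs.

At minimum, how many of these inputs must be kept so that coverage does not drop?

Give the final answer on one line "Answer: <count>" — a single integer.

input #1 (c=2, s=6, z=2): events B1->T, B1->T, B1->T, B1->F, B2->F, B4->S, B3->F, B6->E, B5->F, B7->T, B9->E, B8->T, B10->F; covers B1=T, B1=F, B2=F, B3=F, B4=S, B5=F, B6=E, B7=T, B8=T, B9=E, B10=F
input #2 (c=2, s=4, z=2): events B1->T, B1->T, B1->T, B1->F, B2->F, B4->E, B3->T, B6->E, B5->F, B7->T, B9->E, B8->T, B10->F; covers B1=T, B1=F, B2=F, B3=T, B4=E, B5=F, B6=E, B7=T, B8=T, B9=E, B10=F
input #3 (c=3, s=4, z=3): events B1->T, B1->T, B1->F, B2->F, B4->E, B3->F, B6->E, B5->F, B7->T, B9->E, B8->F, B10->F; covers B1=T, B1=F, B2=F, B3=F, B4=E, B5=F, B6=E, B7=T, B8=F, B9=E, B10=F
input #4 (c=3, s=4, z=2): events B1->T, B1->T, B1->T, B1->F, B2->F, B4->E, B3->T, B6->E, B5->F, B7->T, B9->E, B8->T, B10->F; covers B1=T, B1=F, B2=F, B3=T, B4=E, B5=F, B6=E, B7=T, B8=T, B9=E, B10=F
input #5 (c=2, s=6, z=6): events B1->F, B2->F, B4->S, B3->F, B6->E, B5->T, B6->E, B5->T, B6->E, B5->T, B6->E, B5->T, B6->E, B5->T, ...; covers B1=F, B2=F, B3=F, B4=S, B5=T, B5=F, B6=S, B6=E, B7=F, B8=F, B9=S, B10=T
input #6 (c=3, s=5, z=2): events B1->T, B1->T, B1->T, B1->F, B2->F, B4->S, B3->F, B6->E, B5->F, B7->T, B9->E, B8->T, B10->F; covers B1=T, B1=F, B2=F, B3=F, B4=S, B5=F, B6=E, B7=T, B8=T, B9=E, B10=F
together the pool reaches 19 outcomes: B1=T, B1=F, B2=F, B3=T, B3=F, B4=S, B4=E, B5=T, B5=F, B6=S, B6=E, B7=T, B7=F, B8=T, B8=F, B9=S, B9=E, B10=T, B10=F
size 1 is not enough: best union over all size-1 subsets is 12/19
inputs {2, 5} (size 2) cover everything; no size-2 subset with a lexicographically smaller index list covers all 19

Answer: 2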